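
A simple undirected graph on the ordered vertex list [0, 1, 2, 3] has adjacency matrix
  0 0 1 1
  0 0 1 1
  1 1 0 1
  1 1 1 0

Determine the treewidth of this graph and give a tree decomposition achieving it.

Treewidth 2.
One such decomposition:
Bags: B1 = {0, 2, 3}  B2 = {1, 2, 3}
Tree: B1–B2

Each bag holds 3 vertices, so the decomposition has width 2, which upper-bounds the treewidth. Conversely, {0, 2, 3} is a clique of size 3, and the vertices of any clique must share a bag in every tree decomposition; so some bag has ≥ 3 vertices and tw(G) ≥ 2. Hence tw(G) = 2 exactly.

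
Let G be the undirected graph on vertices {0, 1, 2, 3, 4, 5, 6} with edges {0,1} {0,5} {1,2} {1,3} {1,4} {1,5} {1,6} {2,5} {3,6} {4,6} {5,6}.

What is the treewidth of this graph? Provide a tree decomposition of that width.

Every bag has size at most 3, so the width is 3 − 1 = 2 and tw(G) ≤ 2. Conversely, {1, 3, 6} is a clique of size 3, and the vertices of any clique must share a bag in every tree decomposition; so some bag has ≥ 3 vertices and tw(G) ≥ 2. The upper and lower bounds meet at 2, so that is the treewidth.

Treewidth 2.
Bags: B1 = {1, 3, 6}  B2 = {1, 5, 6}  B3 = {0, 1, 5}  B4 = {1, 4, 6}  B5 = {1, 2, 5}
Tree: B1–B2, B2–B3, B1–B4, B2–B5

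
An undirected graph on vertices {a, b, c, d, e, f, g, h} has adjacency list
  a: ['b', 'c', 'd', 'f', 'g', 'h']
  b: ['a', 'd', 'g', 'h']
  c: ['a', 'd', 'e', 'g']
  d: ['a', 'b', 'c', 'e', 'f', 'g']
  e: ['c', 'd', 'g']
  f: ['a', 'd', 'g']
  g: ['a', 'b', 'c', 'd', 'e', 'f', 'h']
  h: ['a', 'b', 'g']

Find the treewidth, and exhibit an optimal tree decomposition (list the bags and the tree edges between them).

Each bag holds 4 vertices, so the decomposition has width 3, which upper-bounds the treewidth. For the lower bound, the 4 vertices {c, d, e, g} are pairwise adjacent, and any tree decomposition puts a clique entirely inside one bag — forcing width ≥ 3. Therefore the treewidth is 3.

Treewidth 3.
Bags: B1 = {a, d, f, g}  B2 = {a, c, d, g}  B3 = {c, d, e, g}  B4 = {a, b, d, g}  B5 = {a, b, g, h}
Tree: B1–B2, B2–B3, B1–B4, B4–B5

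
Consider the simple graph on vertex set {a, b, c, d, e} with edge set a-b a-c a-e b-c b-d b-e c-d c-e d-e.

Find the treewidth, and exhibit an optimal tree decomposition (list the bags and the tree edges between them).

The largest bag has 4 vertices, giving width 3; this decomposition certifies tw(G) ≤ 3. For the lower bound, the 4 vertices {b, c, d, e} are pairwise adjacent, and any tree decomposition puts a clique entirely inside one bag — forcing width ≥ 3. Combining the bounds, tw(G) = 3.

Treewidth 3.
One such decomposition:
Bags: B1 = {a, b, c, e}  B2 = {b, c, d, e}
Tree: B1–B2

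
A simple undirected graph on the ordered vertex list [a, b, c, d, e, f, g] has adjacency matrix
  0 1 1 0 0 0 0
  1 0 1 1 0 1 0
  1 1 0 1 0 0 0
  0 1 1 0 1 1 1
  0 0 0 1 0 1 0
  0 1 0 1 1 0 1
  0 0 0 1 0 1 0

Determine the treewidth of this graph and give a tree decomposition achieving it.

Treewidth 2.
One such decomposition:
Bags: B1 = {b, d, f}  B2 = {b, c, d}  B3 = {d, e, f}  B4 = {a, b, c}  B5 = {d, f, g}
Tree: B1–B2, B1–B3, B2–B4, B1–B5

Every bag has size at most 3, so the width is 3 − 1 = 2 and tw(G) ≤ 2. Conversely, {b, c, d} is a clique of size 3, and the vertices of any clique must share a bag in every tree decomposition; so some bag has ≥ 3 vertices and tw(G) ≥ 2. Hence tw(G) = 2 exactly.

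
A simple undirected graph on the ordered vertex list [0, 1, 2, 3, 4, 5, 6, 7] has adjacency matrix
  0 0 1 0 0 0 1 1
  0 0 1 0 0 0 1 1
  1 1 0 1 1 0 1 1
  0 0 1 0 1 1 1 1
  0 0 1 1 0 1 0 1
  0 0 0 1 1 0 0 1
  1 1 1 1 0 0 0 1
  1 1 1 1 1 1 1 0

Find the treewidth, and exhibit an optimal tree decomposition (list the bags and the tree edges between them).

Each bag holds 4 vertices, so the decomposition has width 3, which upper-bounds the treewidth. Conversely, {2, 3, 4, 7} is a clique of size 4, and the vertices of any clique must share a bag in every tree decomposition; so some bag has ≥ 4 vertices and tw(G) ≥ 3. Therefore the treewidth is 3.

Treewidth 3.
One such decomposition:
Bags: B1 = {2, 3, 4, 7}  B2 = {3, 4, 5, 7}  B3 = {2, 3, 6, 7}  B4 = {0, 2, 6, 7}  B5 = {1, 2, 6, 7}
Tree: B1–B2, B1–B3, B3–B4, B4–B5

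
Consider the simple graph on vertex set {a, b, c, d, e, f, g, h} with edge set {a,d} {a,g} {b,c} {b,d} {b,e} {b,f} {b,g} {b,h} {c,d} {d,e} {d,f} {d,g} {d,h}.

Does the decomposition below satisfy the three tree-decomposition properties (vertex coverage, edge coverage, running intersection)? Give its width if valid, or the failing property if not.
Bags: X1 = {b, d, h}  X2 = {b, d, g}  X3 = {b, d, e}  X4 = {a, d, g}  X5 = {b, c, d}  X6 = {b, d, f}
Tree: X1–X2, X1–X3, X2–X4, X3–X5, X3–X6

Every vertex of G appears in some bag (union = {a, b, c, d, e, f, g, h}); every edge is covered by a bag; and for each vertex v the set of bags containing v is connected in the bag tree. The decomposition is therefore valid. The largest bag has 3 vertices, so the width is 2.

Yes; width 2.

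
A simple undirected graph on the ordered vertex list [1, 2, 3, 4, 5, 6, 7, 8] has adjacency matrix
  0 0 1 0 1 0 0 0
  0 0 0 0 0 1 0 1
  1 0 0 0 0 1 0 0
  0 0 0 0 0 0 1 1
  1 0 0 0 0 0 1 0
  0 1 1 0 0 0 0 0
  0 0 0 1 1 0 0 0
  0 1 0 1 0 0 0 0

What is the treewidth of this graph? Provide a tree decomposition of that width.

Every bag has size at most 3, so the width is 3 − 1 = 2 and tw(G) ≤ 2. Since 4–8–2–6–3–1–5–7–4 is a cycle in G, G is not acyclic. Forests are exactly the graphs of treewidth ≤ 1, so tw(G) ≥ 2. Therefore the treewidth is 2.

Treewidth 2.
Bags: B1 = {2, 4, 8}  B2 = {2, 4, 6}  B3 = {3, 4, 6}  B4 = {1, 3, 4}  B5 = {1, 4, 5}  B6 = {4, 5, 7}
Tree: B1–B2, B2–B3, B3–B4, B4–B5, B5–B6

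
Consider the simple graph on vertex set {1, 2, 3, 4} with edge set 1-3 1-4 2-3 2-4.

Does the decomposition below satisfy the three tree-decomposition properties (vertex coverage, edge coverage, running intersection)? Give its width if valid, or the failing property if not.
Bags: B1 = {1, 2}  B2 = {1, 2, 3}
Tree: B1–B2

No — vertex 4 appears in no bag.

A tree decomposition must satisfy three properties: every vertex lies in some bag; for every edge, both endpoints lie together in some bag; and for every vertex, the bags containing it form a connected subtree. Here vertex 4 appears in no bag, so the decomposition is invalid.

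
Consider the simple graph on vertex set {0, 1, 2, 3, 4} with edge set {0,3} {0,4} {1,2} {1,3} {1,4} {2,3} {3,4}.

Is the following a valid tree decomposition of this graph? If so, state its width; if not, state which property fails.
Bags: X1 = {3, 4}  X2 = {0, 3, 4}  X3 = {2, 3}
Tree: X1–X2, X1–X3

No — vertex 1 appears in no bag.

A tree decomposition must satisfy three properties: every vertex lies in some bag; for every edge, both endpoints lie together in some bag; and for every vertex, the bags containing it form a connected subtree. Here vertex 1 appears in no bag, so the decomposition is invalid.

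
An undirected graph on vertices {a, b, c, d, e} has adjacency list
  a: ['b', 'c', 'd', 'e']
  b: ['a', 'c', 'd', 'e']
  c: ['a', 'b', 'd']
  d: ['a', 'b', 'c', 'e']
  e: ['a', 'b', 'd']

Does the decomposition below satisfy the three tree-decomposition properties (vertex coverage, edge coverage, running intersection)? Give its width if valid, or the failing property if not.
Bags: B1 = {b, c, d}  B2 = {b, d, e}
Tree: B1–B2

A tree decomposition must satisfy three properties: every vertex lies in some bag; for every edge, both endpoints lie together in some bag; and for every vertex, the bags containing it form a connected subtree. Here vertex a appears in no bag, so the decomposition is invalid.

No — vertex a appears in no bag.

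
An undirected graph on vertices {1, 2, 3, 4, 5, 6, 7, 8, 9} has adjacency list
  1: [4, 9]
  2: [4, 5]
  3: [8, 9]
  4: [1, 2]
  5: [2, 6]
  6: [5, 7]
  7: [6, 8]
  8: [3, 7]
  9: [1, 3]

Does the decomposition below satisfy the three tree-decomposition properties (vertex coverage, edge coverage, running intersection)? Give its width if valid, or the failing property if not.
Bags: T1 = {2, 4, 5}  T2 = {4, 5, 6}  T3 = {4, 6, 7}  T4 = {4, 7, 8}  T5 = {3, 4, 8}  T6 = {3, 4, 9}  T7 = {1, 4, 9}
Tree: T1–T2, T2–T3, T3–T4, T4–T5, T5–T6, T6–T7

Every vertex of G appears in some bag (union = {1, 2, 3, 4, 5, 6, 7, 8, 9}); every edge is covered by a bag; and for each vertex v the set of bags containing v is connected in the bag tree. The decomposition is therefore valid. The largest bag has 3 vertices, so the width is 2.

Yes; width 2.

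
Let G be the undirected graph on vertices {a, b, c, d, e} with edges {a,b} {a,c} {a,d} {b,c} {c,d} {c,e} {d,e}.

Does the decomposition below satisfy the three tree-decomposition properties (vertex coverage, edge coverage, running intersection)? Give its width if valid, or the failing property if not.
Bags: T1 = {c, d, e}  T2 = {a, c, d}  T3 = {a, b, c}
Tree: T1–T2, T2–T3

Yes; width 2.

Every vertex of G appears in some bag (union = {a, b, c, d, e}); every edge is covered by a bag; and for each vertex v the set of bags containing v is connected in the bag tree. The decomposition is therefore valid. The largest bag has 3 vertices, so the width is 2.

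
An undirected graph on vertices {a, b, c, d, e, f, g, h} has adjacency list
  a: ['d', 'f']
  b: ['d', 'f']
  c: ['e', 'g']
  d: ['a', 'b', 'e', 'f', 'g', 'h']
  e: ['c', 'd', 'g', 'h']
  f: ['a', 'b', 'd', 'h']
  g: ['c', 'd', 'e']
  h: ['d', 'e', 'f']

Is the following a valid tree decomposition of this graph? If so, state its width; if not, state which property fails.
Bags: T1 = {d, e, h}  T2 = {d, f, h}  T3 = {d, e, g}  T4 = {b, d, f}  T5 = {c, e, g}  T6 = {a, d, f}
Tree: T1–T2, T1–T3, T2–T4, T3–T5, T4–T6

Yes; width 2.

Vertex coverage: the bags together contain {a, b, c, d, e, f, g, h}, the full vertex set. Edge coverage: each edge of G has both endpoints in at least one bag. Running intersection: for every vertex, the bags containing it form a connected subtree. All three properties hold, so this is a valid tree decomposition of width max|bag| − 1 = 2, and hence tw(G) ≤ 2.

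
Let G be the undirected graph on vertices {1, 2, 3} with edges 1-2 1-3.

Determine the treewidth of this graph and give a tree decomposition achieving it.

Treewidth 1.
One such decomposition:
Bags: B1 = {1, 2}  B2 = {1, 3}
Tree: B1–B2

The largest bag has 2 vertices, giving width 1; this decomposition certifies tw(G) ≤ 1. Any graph with an edge has treewidth ≥ 1, and G has the edge 2–1. Hence tw(G) = 1 exactly.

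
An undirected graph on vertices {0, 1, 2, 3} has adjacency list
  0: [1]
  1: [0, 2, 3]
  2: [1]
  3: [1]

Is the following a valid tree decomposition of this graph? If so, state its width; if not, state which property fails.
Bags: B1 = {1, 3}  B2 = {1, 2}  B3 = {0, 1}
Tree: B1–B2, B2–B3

Yes; width 1.

Checking the three conditions: (i) the bags cover all of {0, 1, 2, 3}; (ii) for each edge, some bag contains both endpoints; (iii) the bags containing any fixed vertex form a subtree. All hold, so the decomposition is valid with width 2 − 1 = 1.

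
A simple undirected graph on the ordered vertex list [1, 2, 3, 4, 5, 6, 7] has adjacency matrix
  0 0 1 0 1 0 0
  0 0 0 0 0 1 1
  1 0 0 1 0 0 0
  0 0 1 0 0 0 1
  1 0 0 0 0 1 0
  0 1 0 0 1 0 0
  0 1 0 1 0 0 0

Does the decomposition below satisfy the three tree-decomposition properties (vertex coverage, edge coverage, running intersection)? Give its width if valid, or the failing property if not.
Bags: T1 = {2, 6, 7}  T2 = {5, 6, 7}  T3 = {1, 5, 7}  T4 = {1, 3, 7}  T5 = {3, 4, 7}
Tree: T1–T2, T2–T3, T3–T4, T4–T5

Yes; width 2.

Checking the three conditions: (i) the bags cover all of {1, 2, 3, 4, 5, 6, 7}; (ii) for each edge, some bag contains both endpoints; (iii) the bags containing any fixed vertex form a subtree. All hold, so the decomposition is valid with width 3 − 1 = 2.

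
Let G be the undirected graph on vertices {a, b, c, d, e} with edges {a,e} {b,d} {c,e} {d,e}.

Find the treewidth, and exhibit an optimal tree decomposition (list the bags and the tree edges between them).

Treewidth 1.
One optimal decomposition is:
Bags: B1 = {d, e}  B2 = {b, d}  B3 = {c, e}  B4 = {a, e}
Tree: B1–B2, B1–B3, B3–B4

Every bag has size at most 2, so the width is 2 − 1 = 1 and tw(G) ≤ 1. Since G has at least one edge (e.g. e–d), it is not an edgeless graph, so tw(G) ≥ 1. Hence tw(G) = 1 exactly.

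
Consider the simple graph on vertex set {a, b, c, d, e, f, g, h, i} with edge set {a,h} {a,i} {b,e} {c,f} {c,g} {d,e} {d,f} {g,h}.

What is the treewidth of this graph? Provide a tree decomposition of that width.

Treewidth 1.
One such decomposition:
Bags: B1 = {b, e}  B2 = {d, e}  B3 = {d, f}  B4 = {c, f}  B5 = {c, g}  B6 = {g, h}  B7 = {a, h}  B8 = {a, i}
Tree: B1–B2, B2–B3, B3–B4, B4–B5, B5–B6, B6–B7, B7–B8

The largest bag has 2 vertices, giving width 1; this decomposition certifies tw(G) ≤ 1. Any graph with an edge has treewidth ≥ 1, and G has the edge b–e. Combining the bounds, tw(G) = 1.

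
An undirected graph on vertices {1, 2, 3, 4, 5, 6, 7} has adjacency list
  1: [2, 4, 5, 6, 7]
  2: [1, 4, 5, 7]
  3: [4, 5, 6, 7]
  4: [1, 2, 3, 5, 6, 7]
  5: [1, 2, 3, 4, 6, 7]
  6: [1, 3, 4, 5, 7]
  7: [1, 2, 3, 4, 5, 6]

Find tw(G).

A width-4 tree decomposition is:
Bags: B1 = {3, 4, 5, 6, 7}  B2 = {1, 4, 5, 6, 7}  B3 = {1, 2, 4, 5, 7}
Tree: B1–B2, B2–B3
The largest bag has 5 vertices, giving width 4; this decomposition certifies tw(G) ≤ 4. Conversely, {1, 2, 4, 5, 7} is a clique of size 5, and the vertices of any clique must share a bag in every tree decomposition; so some bag has ≥ 5 vertices and tw(G) ≥ 4. The upper and lower bounds meet at 4, so that is the treewidth.

4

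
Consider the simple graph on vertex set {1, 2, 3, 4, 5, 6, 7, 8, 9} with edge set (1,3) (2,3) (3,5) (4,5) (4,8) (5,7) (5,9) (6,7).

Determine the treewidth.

1

A width-1 tree decomposition is:
Bags: B1 = {5, 7}  B2 = {3, 5}  B3 = {1, 3}  B4 = {4, 5}  B5 = {4, 8}  B6 = {5, 9}  B7 = {6, 7}  B8 = {2, 3}
Tree: B1–B2, B2–B3, B2–B4, B4–B5, B1–B6, B1–B7, B3–B8
Each bag holds 2 vertices, so the decomposition has width 1, which upper-bounds the treewidth. Since G has at least one edge (e.g. 5–7), it is not an edgeless graph, so tw(G) ≥ 1. Hence tw(G) = 1 exactly.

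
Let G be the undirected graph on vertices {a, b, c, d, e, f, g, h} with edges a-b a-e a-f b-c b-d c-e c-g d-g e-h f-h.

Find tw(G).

2

A width-2 tree decomposition is:
Bags: B1 = {c, d, g}  B2 = {b, c, d}  B3 = {b, c, e}  B4 = {a, b, e}  B5 = {a, e, h}  B6 = {a, f, h}
Tree: B1–B2, B2–B3, B3–B4, B4–B5, B5–B6
Each bag holds 3 vertices, so the decomposition has width 2, which upper-bounds the treewidth. Since g–d–b–c–g is a cycle in G, G is not acyclic. Forests are exactly the graphs of treewidth ≤ 1, so tw(G) ≥ 2. The upper and lower bounds meet at 2, so that is the treewidth.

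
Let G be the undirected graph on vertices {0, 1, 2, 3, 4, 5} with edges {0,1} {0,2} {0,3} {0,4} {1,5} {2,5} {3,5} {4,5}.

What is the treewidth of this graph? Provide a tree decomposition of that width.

Treewidth 2.
One optimal decomposition is:
Bags: B1 = {0, 3, 5}  B2 = {0, 2, 5}  B3 = {0, 1, 5}  B4 = {0, 4, 5}
Tree: B1–B2, B2–B3, B3–B4

Each bag holds 3 vertices, so the decomposition has width 2, which upper-bounds the treewidth. The edges 3–0–2–5–3 form a cycle, so G is not a tree and its treewidth is at least 2. Combining the bounds, tw(G) = 2.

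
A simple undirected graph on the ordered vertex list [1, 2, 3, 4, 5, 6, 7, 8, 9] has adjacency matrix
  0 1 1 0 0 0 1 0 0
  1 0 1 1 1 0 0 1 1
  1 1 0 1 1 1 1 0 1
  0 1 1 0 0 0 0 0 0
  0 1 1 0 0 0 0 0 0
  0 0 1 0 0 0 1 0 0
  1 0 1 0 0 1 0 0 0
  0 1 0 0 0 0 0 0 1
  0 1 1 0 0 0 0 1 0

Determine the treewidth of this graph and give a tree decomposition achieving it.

Treewidth 2.
One optimal decomposition is:
Bags: B1 = {2, 3, 5}  B2 = {1, 2, 3}  B3 = {2, 3, 9}  B4 = {1, 3, 7}  B5 = {3, 6, 7}  B6 = {2, 3, 4}  B7 = {2, 8, 9}
Tree: B1–B2, B1–B3, B2–B4, B4–B5, B2–B6, B3–B7

The largest bag has 3 vertices, giving width 2; this decomposition certifies tw(G) ≤ 2. Conversely, {2, 8, 9} is a clique of size 3, and the vertices of any clique must share a bag in every tree decomposition; so some bag has ≥ 3 vertices and tw(G) ≥ 2. Combining the bounds, tw(G) = 2.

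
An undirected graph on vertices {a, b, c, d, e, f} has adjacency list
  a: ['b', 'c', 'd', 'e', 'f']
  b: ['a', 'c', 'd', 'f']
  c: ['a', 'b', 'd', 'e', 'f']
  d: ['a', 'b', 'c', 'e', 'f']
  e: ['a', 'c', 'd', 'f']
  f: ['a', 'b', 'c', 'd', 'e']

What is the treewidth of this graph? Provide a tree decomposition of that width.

Treewidth 4.
Bags: B1 = {a, b, c, d, f}  B2 = {a, c, d, e, f}
Tree: B1–B2

Each bag holds 5 vertices, so the decomposition has width 4, which upper-bounds the treewidth. For the lower bound, the 5 vertices {a, c, d, e, f} are pairwise adjacent, and any tree decomposition puts a clique entirely inside one bag — forcing width ≥ 4. Combining the bounds, tw(G) = 4.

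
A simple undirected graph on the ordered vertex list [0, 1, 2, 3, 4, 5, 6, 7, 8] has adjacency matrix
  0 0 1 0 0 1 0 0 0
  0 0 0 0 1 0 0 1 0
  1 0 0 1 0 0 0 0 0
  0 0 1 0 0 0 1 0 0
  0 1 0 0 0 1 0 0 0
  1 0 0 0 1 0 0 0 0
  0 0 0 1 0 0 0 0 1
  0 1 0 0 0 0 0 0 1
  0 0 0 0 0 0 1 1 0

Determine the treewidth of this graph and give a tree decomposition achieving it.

Every bag has size at most 3, so the width is 3 − 1 = 2 and tw(G) ≤ 2. For the lower bound, G contains the cycle 8–7–1–4–5–0–2–3–6–8, so G is not a forest; only forests have treewidth ≤ 1, hence tw(G) ≥ 2. Hence tw(G) = 2 exactly.

Treewidth 2.
One optimal decomposition is:
Bags: B1 = {1, 7, 8}  B2 = {1, 4, 8}  B3 = {4, 5, 8}  B4 = {0, 5, 8}  B5 = {0, 2, 8}  B6 = {2, 3, 8}  B7 = {3, 6, 8}
Tree: B1–B2, B2–B3, B3–B4, B4–B5, B5–B6, B6–B7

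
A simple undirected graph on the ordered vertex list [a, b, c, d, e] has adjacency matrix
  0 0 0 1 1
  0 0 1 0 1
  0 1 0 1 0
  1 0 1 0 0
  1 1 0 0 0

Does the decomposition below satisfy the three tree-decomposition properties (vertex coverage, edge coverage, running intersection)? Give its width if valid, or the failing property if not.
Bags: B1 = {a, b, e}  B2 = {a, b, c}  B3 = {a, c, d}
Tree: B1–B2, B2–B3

Yes; width 2.

Every vertex of G appears in some bag (union = {a, b, c, d, e}); every edge is covered by a bag; and for each vertex v the set of bags containing v is connected in the bag tree. The decomposition is therefore valid. The largest bag has 3 vertices, so the width is 2.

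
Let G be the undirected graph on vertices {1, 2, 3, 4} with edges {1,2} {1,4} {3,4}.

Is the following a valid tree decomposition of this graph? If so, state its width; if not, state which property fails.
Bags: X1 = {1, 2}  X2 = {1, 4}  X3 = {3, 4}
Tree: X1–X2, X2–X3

Yes; width 1.

Checking the three conditions: (i) the bags cover all of {1, 2, 3, 4}; (ii) for each edge, some bag contains both endpoints; (iii) the bags containing any fixed vertex form a subtree. All hold, so the decomposition is valid with width 2 − 1 = 1.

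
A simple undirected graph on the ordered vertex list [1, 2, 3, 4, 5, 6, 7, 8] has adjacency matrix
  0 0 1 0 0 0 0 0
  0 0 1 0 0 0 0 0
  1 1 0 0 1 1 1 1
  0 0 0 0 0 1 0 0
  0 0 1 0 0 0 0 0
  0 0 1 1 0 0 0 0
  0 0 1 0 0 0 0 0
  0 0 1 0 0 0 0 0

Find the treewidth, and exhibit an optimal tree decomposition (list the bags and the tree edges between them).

The largest bag has 2 vertices, giving width 1; this decomposition certifies tw(G) ≤ 1. Any graph with an edge has treewidth ≥ 1, and G has the edge 2–3. Hence tw(G) = 1 exactly.

Treewidth 1.
One such decomposition:
Bags: B1 = {2, 3}  B2 = {3, 5}  B3 = {3, 8}  B4 = {3, 7}  B5 = {1, 3}  B6 = {3, 6}  B7 = {4, 6}
Tree: B1–B2, B1–B3, B3–B4, B1–B5, B3–B6, B6–B7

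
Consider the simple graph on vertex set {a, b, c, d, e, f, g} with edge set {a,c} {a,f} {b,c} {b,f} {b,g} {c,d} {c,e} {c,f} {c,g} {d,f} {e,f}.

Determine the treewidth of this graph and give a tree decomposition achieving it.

The largest bag has 3 vertices, giving width 2; this decomposition certifies tw(G) ≤ 2. On the other hand G contains the 3-clique {b, c, g}. A clique must lie in a single bag of any decomposition, so no decomposition can have width below 2. Combining the bounds, tw(G) = 2.

Treewidth 2.
Bags: B1 = {c, d, f}  B2 = {b, c, f}  B3 = {a, c, f}  B4 = {c, e, f}  B5 = {b, c, g}
Tree: B1–B2, B1–B3, B2–B4, B2–B5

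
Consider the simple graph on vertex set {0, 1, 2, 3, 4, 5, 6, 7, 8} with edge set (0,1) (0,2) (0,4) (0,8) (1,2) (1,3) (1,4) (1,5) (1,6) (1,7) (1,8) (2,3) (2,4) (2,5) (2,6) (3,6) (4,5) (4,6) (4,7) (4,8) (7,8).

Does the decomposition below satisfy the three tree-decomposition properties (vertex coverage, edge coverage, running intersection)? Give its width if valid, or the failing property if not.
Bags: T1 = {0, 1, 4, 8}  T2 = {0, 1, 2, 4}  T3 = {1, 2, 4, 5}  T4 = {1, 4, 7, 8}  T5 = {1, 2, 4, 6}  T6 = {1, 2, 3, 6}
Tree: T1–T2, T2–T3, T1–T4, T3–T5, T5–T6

Yes; width 3.

Every vertex of G appears in some bag (union = {0, 1, 2, 3, 4, 5, 6, 7, 8}); every edge is covered by a bag; and for each vertex v the set of bags containing v is connected in the bag tree. The decomposition is therefore valid. The largest bag has 4 vertices, so the width is 3.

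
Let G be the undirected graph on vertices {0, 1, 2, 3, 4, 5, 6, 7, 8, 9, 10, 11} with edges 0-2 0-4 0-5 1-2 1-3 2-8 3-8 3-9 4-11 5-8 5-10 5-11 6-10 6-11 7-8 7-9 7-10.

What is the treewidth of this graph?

3

A width-3 tree decomposition is:
Bags: B1 = {0, 4, 6, 11}  B2 = {0, 5, 6, 11}  B3 = {0, 5, 6, 10}  B4 = {0, 2, 5, 10}  B5 = {2, 5, 8, 10}  B6 = {2, 7, 8, 10}  B7 = {1, 2, 7, 8}  B8 = {1, 3, 7, 8}  B9 = {1, 3, 7, 9}
Tree: B1–B2, B2–B3, B3–B4, B4–B5, B5–B6, B6–B7, B7–B8, B8–B9
Every bag has size at most 4, so the width is 4 − 1 = 3 and tw(G) ≤ 3. For the lower bound: the 4 vertex sets {4,6,11}, {0}, {5}, {2,7,8,10} are disjoint, each induces a connected subgraph, and every pair is joined by at least one edge of G. Contracting each set to a single vertex therefore yields K_{4} as a minor, and since treewidth is minor-monotone, tw(G) ≥ tw(K_{4}) = 3. Hence tw(G) = 3 exactly.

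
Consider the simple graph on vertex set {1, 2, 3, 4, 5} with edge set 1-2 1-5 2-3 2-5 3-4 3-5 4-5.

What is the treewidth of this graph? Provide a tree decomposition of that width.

Treewidth 2.
Bags: B1 = {3, 4, 5}  B2 = {2, 3, 5}  B3 = {1, 2, 5}
Tree: B1–B2, B2–B3

Each bag holds 3 vertices, so the decomposition has width 2, which upper-bounds the treewidth. On the other hand G contains the 3-clique {1, 2, 5}. A clique must lie in a single bag of any decomposition, so no decomposition can have width below 2. Combining the bounds, tw(G) = 2.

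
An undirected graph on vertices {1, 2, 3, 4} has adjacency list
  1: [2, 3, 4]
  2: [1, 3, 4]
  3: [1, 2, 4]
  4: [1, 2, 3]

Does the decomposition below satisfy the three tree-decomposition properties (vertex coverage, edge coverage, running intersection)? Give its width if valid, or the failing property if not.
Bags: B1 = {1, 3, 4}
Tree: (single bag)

No — vertex 2 appears in no bag.

A tree decomposition must satisfy three properties: every vertex lies in some bag; for every edge, both endpoints lie together in some bag; and for every vertex, the bags containing it form a connected subtree. Here vertex 2 appears in no bag, so the decomposition is invalid.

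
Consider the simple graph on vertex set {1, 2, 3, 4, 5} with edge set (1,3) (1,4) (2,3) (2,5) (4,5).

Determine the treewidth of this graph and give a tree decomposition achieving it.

Treewidth 2.
One such decomposition:
Bags: B1 = {1, 4, 5}  B2 = {1, 3, 5}  B3 = {2, 3, 5}
Tree: B1–B2, B2–B3

Every bag has size at most 3, so the width is 3 − 1 = 2 and tw(G) ≤ 2. The edges 5–4–1–3–2–5 form a cycle, so G is not a tree and its treewidth is at least 2. Therefore the treewidth is 2.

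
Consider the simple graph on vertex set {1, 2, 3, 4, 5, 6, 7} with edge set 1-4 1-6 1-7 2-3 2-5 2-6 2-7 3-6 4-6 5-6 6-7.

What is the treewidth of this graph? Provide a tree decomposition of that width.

The largest bag has 3 vertices, giving width 2; this decomposition certifies tw(G) ≤ 2. Conversely, {1, 4, 6} is a clique of size 3, and the vertices of any clique must share a bag in every tree decomposition; so some bag has ≥ 3 vertices and tw(G) ≥ 2. Therefore the treewidth is 2.

Treewidth 2.
Bags: B1 = {1, 6, 7}  B2 = {2, 6, 7}  B3 = {1, 4, 6}  B4 = {2, 3, 6}  B5 = {2, 5, 6}
Tree: B1–B2, B1–B3, B2–B4, B2–B5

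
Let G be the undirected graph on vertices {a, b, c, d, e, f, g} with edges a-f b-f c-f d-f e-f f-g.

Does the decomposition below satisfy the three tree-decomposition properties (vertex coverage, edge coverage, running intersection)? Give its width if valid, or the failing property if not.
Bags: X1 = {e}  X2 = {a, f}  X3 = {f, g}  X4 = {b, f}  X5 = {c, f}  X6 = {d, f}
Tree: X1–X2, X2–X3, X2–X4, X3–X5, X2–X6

No — edge (f,e) lies in no bag.

A tree decomposition must satisfy three properties: every vertex lies in some bag; for every edge, both endpoints lie together in some bag; and for every vertex, the bags containing it form a connected subtree. Here edge (f,e) lies in no bag, so the decomposition is invalid.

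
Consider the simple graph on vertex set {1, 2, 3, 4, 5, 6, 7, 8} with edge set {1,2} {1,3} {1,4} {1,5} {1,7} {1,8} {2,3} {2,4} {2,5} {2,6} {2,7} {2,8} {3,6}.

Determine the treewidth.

A width-2 tree decomposition is:
Bags: B1 = {1, 2, 3}  B2 = {1, 2, 7}  B3 = {1, 2, 8}  B4 = {2, 3, 6}  B5 = {1, 2, 5}  B6 = {1, 2, 4}
Tree: B1–B2, B2–B3, B1–B4, B1–B5, B3–B6
Every bag has size at most 3, so the width is 3 − 1 = 2 and tw(G) ≤ 2. On the other hand G contains the 3-clique {1, 2, 3}. A clique must lie in a single bag of any decomposition, so no decomposition can have width below 2. Combining the bounds, tw(G) = 2.

2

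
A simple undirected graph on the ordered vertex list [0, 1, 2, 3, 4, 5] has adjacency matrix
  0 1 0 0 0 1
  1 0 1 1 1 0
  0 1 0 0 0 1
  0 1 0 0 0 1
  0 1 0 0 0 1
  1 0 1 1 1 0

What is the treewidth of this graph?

2

A width-2 tree decomposition is:
Bags: B1 = {1, 3, 5}  B2 = {1, 2, 5}  B3 = {0, 1, 5}  B4 = {1, 4, 5}
Tree: B1–B2, B2–B3, B3–B4
Each bag holds 3 vertices, so the decomposition has width 2, which upper-bounds the treewidth. Since 3–5–2–1–3 is a cycle in G, G is not acyclic. Forests are exactly the graphs of treewidth ≤ 1, so tw(G) ≥ 2. Hence tw(G) = 2 exactly.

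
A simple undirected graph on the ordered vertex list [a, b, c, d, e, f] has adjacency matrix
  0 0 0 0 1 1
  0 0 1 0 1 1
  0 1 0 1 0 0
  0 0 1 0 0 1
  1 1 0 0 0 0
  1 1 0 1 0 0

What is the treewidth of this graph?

2

A width-2 tree decomposition is:
Bags: B1 = {a, e, f}  B2 = {b, e, f}  B3 = {b, d, f}  B4 = {b, c, d}
Tree: B1–B2, B2–B3, B3–B4
The largest bag has 3 vertices, giving width 2; this decomposition certifies tw(G) ≤ 2. Since a–e–b–f–a is a cycle in G, G is not acyclic. Forests are exactly the graphs of treewidth ≤ 1, so tw(G) ≥ 2. Combining the bounds, tw(G) = 2.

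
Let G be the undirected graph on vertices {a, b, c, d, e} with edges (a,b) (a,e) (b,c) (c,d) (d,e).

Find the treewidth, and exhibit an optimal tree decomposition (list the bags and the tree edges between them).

Each bag holds 3 vertices, so the decomposition has width 2, which upper-bounds the treewidth. The edges d–e–a–b–c–d form a cycle, so G is not a tree and its treewidth is at least 2. The upper and lower bounds meet at 2, so that is the treewidth.

Treewidth 2.
One optimal decomposition is:
Bags: B1 = {a, d, e}  B2 = {a, b, d}  B3 = {b, c, d}
Tree: B1–B2, B2–B3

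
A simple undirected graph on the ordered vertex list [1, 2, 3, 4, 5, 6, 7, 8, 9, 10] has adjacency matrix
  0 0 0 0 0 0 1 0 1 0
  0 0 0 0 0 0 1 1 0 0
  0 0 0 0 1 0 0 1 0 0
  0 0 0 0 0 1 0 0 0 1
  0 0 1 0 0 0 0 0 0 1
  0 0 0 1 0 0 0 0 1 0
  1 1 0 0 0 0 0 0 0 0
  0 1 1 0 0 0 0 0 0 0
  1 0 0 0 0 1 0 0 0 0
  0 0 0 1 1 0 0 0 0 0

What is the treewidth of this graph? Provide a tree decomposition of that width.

Every bag has size at most 3, so the width is 3 − 1 = 2 and tw(G) ≤ 2. For the lower bound, G contains the cycle 7–1–9–6–4–10–5–3–8–2–7, so G is not a forest; only forests have treewidth ≤ 1, hence tw(G) ≥ 2. Combining the bounds, tw(G) = 2.

Treewidth 2.
One such decomposition:
Bags: B1 = {1, 7, 9}  B2 = {6, 7, 9}  B3 = {4, 6, 7}  B4 = {4, 7, 10}  B5 = {5, 7, 10}  B6 = {3, 5, 7}  B7 = {3, 7, 8}  B8 = {2, 7, 8}
Tree: B1–B2, B2–B3, B3–B4, B4–B5, B5–B6, B6–B7, B7–B8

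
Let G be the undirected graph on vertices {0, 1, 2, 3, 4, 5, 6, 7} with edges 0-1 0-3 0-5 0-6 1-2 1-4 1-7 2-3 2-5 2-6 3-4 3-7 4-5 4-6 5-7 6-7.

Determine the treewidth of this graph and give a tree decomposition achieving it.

Treewidth 4.
One optimal decomposition is:
Bags: B1 = {0, 2, 3, 4, 7}  B2 = {0, 2, 4, 5, 7}  B3 = {0, 1, 2, 4, 7}  B4 = {0, 2, 4, 6, 7}
Tree: B1–B2, B2–B3, B3–B4

The largest bag has 5 vertices, giving width 4; this decomposition certifies tw(G) ≤ 4. For the lower bound: the 5 vertex sets {3,7}, {4,5}, {0,1}, {2}, {6} are disjoint, each induces a connected subgraph, and every pair is joined by at least one edge of G. Contracting each set to a single vertex therefore yields K_{5} as a minor, and since treewidth is minor-monotone, tw(G) ≥ tw(K_{5}) = 4. Hence tw(G) = 4 exactly.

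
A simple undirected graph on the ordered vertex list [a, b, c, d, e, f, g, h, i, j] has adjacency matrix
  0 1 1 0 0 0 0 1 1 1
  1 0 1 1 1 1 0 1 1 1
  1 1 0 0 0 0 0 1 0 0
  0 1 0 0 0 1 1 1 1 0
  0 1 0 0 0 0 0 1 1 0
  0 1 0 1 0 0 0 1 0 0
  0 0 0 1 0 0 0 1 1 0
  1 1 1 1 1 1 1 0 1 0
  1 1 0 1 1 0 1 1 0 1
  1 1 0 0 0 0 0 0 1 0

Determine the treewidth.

A width-3 tree decomposition is:
Bags: B1 = {a, b, h, i}  B2 = {b, e, h, i}  B3 = {a, b, i, j}  B4 = {a, b, c, h}  B5 = {b, d, h, i}  B6 = {b, d, f, h}  B7 = {d, g, h, i}
Tree: B1–B2, B1–B3, B1–B4, B1–B5, B5–B6, B5–B7
Each bag holds 4 vertices, so the decomposition has width 3, which upper-bounds the treewidth. On the other hand G contains the 4-clique {a, b, i, j}. A clique must lie in a single bag of any decomposition, so no decomposition can have width below 3. Therefore the treewidth is 3.

3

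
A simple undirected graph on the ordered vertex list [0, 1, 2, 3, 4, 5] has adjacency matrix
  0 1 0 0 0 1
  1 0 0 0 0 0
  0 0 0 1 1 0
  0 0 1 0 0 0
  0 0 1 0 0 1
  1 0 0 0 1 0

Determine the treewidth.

A width-1 tree decomposition is:
Bags: B1 = {2, 3}  B2 = {2, 4}  B3 = {4, 5}  B4 = {0, 5}  B5 = {0, 1}
Tree: B1–B2, B2–B3, B3–B4, B4–B5
Every bag has size at most 2, so the width is 2 − 1 = 1 and tw(G) ≤ 1. Any graph with an edge has treewidth ≥ 1, and G has the edge 3–2. Hence tw(G) = 1 exactly.

1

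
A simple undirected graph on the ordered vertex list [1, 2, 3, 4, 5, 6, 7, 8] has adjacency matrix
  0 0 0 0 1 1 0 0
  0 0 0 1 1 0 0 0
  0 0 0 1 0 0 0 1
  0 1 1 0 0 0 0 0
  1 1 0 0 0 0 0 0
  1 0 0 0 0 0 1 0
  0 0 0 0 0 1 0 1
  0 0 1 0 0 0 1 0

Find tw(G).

2

A width-2 tree decomposition is:
Bags: B1 = {1, 2, 5}  B2 = {1, 2, 6}  B3 = {2, 6, 7}  B4 = {2, 7, 8}  B5 = {2, 3, 8}  B6 = {2, 3, 4}
Tree: B1–B2, B2–B3, B3–B4, B4–B5, B5–B6
The largest bag has 3 vertices, giving width 2; this decomposition certifies tw(G) ≤ 2. Since 2–5–1–6–7–8–3–4–2 is a cycle in G, G is not acyclic. Forests are exactly the graphs of treewidth ≤ 1, so tw(G) ≥ 2. Combining the bounds, tw(G) = 2.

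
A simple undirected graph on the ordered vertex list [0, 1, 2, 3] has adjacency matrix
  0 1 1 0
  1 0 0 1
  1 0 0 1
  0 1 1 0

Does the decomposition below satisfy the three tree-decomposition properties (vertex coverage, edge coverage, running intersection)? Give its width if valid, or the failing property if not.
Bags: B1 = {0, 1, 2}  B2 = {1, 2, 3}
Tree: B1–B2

Yes; width 2.

Checking the three conditions: (i) the bags cover all of {0, 1, 2, 3}; (ii) for each edge, some bag contains both endpoints; (iii) the bags containing any fixed vertex form a subtree. All hold, so the decomposition is valid with width 3 − 1 = 2.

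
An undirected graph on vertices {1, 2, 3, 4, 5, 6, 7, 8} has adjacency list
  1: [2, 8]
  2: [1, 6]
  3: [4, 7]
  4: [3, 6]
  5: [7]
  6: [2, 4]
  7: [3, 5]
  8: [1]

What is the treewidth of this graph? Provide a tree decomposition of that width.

Treewidth 1.
Bags: B1 = {5, 7}  B2 = {3, 7}  B3 = {3, 4}  B4 = {4, 6}  B5 = {2, 6}  B6 = {1, 2}  B7 = {1, 8}
Tree: B1–B2, B2–B3, B3–B4, B4–B5, B5–B6, B6–B7

Each bag holds 2 vertices, so the decomposition has width 1, which upper-bounds the treewidth. Any graph with an edge has treewidth ≥ 1, and G has the edge 5–7. The upper and lower bounds meet at 1, so that is the treewidth.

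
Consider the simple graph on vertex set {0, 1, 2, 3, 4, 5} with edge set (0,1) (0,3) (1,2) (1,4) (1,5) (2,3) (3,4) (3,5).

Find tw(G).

2

A width-2 tree decomposition is:
Bags: B1 = {1, 3, 5}  B2 = {1, 3, 4}  B3 = {0, 1, 3}  B4 = {1, 2, 3}
Tree: B1–B2, B2–B3, B3–B4
Each bag holds 3 vertices, so the decomposition has width 2, which upper-bounds the treewidth. The edges 1–5–3–4–1 form a cycle, so G is not a tree and its treewidth is at least 2. Therefore the treewidth is 2.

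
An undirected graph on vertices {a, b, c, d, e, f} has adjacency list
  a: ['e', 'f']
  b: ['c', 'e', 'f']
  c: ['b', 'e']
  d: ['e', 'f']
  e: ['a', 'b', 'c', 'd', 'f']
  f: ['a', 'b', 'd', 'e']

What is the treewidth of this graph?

2

A width-2 tree decomposition is:
Bags: B1 = {a, e, f}  B2 = {b, e, f}  B3 = {d, e, f}  B4 = {b, c, e}
Tree: B1–B2, B2–B3, B2–B4
Each bag holds 3 vertices, so the decomposition has width 2, which upper-bounds the treewidth. For the lower bound, the 3 vertices {b, c, e} are pairwise adjacent, and any tree decomposition puts a clique entirely inside one bag — forcing width ≥ 2. Hence tw(G) = 2 exactly.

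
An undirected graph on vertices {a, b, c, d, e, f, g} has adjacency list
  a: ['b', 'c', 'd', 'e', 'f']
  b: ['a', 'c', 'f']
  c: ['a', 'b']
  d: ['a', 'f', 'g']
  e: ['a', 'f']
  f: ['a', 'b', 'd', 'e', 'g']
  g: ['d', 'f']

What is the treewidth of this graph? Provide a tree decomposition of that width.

Every bag has size at most 3, so the width is 3 − 1 = 2 and tw(G) ≤ 2. On the other hand G contains the 3-clique {a, b, c}. A clique must lie in a single bag of any decomposition, so no decomposition can have width below 2. Hence tw(G) = 2 exactly.

Treewidth 2.
One such decomposition:
Bags: B1 = {a, b, f}  B2 = {a, b, c}  B3 = {a, d, f}  B4 = {a, e, f}  B5 = {d, f, g}
Tree: B1–B2, B1–B3, B1–B4, B3–B5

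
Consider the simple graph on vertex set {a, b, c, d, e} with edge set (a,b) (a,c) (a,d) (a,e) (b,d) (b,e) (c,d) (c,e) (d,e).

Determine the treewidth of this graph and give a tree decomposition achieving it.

Each bag holds 4 vertices, so the decomposition has width 3, which upper-bounds the treewidth. For the lower bound, the 4 vertices {a, c, d, e} are pairwise adjacent, and any tree decomposition puts a clique entirely inside one bag — forcing width ≥ 3. Hence tw(G) = 3 exactly.

Treewidth 3.
One optimal decomposition is:
Bags: B1 = {a, b, d, e}  B2 = {a, c, d, e}
Tree: B1–B2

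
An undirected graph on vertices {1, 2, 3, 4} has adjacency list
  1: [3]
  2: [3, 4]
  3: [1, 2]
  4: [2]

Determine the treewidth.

1

A width-1 tree decomposition is:
Bags: B1 = {2, 3}  B2 = {2, 4}  B3 = {1, 3}
Tree: B1–B2, B1–B3
The largest bag has 2 vertices, giving width 1; this decomposition certifies tw(G) ≤ 1. Since G has at least one edge (e.g. 2–3), it is not an edgeless graph, so tw(G) ≥ 1. Therefore the treewidth is 1.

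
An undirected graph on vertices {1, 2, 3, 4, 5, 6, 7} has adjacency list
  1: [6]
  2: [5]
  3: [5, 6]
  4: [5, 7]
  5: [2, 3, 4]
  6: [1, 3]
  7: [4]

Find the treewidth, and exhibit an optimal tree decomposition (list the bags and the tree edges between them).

Treewidth 1.
Bags: B1 = {3, 6}  B2 = {3, 5}  B3 = {2, 5}  B4 = {4, 5}  B5 = {4, 7}  B6 = {1, 6}
Tree: B1–B2, B2–B3, B2–B4, B4–B5, B1–B6

Every bag has size at most 2, so the width is 2 − 1 = 1 and tw(G) ≤ 1. Any graph with an edge has treewidth ≥ 1, and G has the edge 3–6. Therefore the treewidth is 1.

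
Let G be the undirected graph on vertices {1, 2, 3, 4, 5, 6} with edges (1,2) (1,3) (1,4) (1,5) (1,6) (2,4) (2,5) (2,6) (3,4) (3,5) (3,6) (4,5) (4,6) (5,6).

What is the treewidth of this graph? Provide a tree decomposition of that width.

Every bag has size at most 5, so the width is 5 − 1 = 4 and tw(G) ≤ 4. Conversely, {1, 2, 4, 5, 6} is a clique of size 5, and the vertices of any clique must share a bag in every tree decomposition; so some bag has ≥ 5 vertices and tw(G) ≥ 4. Combining the bounds, tw(G) = 4.

Treewidth 4.
One such decomposition:
Bags: B1 = {1, 2, 4, 5, 6}  B2 = {1, 3, 4, 5, 6}
Tree: B1–B2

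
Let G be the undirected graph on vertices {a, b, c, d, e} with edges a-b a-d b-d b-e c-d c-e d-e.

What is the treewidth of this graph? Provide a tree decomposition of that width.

Every bag has size at most 3, so the width is 3 − 1 = 2 and tw(G) ≤ 2. For the lower bound, the 3 vertices {c, d, e} are pairwise adjacent, and any tree decomposition puts a clique entirely inside one bag — forcing width ≥ 2. Therefore the treewidth is 2.

Treewidth 2.
One such decomposition:
Bags: B1 = {b, d, e}  B2 = {a, b, d}  B3 = {c, d, e}
Tree: B1–B2, B1–B3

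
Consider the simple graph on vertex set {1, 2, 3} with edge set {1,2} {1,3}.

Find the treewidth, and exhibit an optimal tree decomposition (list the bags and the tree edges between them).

Treewidth 1.
Bags: B1 = {1, 2}  B2 = {1, 3}
Tree: B1–B2

The largest bag has 2 vertices, giving width 1; this decomposition certifies tw(G) ≤ 1. Any graph with an edge has treewidth ≥ 1, and G has the edge 2–1. Therefore the treewidth is 1.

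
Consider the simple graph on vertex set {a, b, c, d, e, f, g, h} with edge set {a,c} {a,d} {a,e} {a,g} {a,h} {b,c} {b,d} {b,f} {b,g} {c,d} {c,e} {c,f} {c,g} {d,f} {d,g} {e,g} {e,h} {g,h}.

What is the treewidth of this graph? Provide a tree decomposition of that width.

Treewidth 3.
One optimal decomposition is:
Bags: B1 = {b, c, d, g}  B2 = {b, c, d, f}  B3 = {a, c, d, g}  B4 = {a, c, e, g}  B5 = {a, e, g, h}
Tree: B1–B2, B1–B3, B3–B4, B4–B5

Every bag has size at most 4, so the width is 4 − 1 = 3 and tw(G) ≤ 3. For the lower bound, the 4 vertices {a, e, g, h} are pairwise adjacent, and any tree decomposition puts a clique entirely inside one bag — forcing width ≥ 3. Therefore the treewidth is 3.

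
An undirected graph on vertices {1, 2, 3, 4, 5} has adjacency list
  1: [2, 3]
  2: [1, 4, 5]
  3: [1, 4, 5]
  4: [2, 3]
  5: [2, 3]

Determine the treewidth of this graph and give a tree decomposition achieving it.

Treewidth 2.
One optimal decomposition is:
Bags: B1 = {1, 2, 3}  B2 = {2, 3, 5}  B3 = {2, 3, 4}
Tree: B1–B2, B2–B3

Every bag has size at most 3, so the width is 3 − 1 = 2 and tw(G) ≤ 2. The edges 1–3–5–2–1 form a cycle, so G is not a tree and its treewidth is at least 2. Hence tw(G) = 2 exactly.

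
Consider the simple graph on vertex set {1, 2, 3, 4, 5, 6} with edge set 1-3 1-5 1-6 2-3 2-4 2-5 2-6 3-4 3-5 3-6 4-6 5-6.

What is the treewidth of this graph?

3

A width-3 tree decomposition is:
Bags: B1 = {2, 3, 5, 6}  B2 = {1, 3, 5, 6}  B3 = {2, 3, 4, 6}
Tree: B1–B2, B1–B3
Each bag holds 4 vertices, so the decomposition has width 3, which upper-bounds the treewidth. Conversely, {1, 3, 5, 6} is a clique of size 4, and the vertices of any clique must share a bag in every tree decomposition; so some bag has ≥ 4 vertices and tw(G) ≥ 3. The upper and lower bounds meet at 3, so that is the treewidth.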